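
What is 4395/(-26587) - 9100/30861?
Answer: -377575795/820501407 ≈ -0.46018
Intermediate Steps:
4395/(-26587) - 9100/30861 = 4395*(-1/26587) - 9100*1/30861 = -4395/26587 - 9100/30861 = -377575795/820501407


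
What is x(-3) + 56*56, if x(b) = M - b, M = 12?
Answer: 3151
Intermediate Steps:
x(b) = 12 - b
x(-3) + 56*56 = (12 - 1*(-3)) + 56*56 = (12 + 3) + 3136 = 15 + 3136 = 3151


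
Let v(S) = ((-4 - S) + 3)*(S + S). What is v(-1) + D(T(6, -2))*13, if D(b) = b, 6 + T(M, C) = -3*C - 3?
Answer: -39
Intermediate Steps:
T(M, C) = -9 - 3*C (T(M, C) = -6 + (-3*C - 3) = -6 + (-3 - 3*C) = -9 - 3*C)
v(S) = 2*S*(-1 - S) (v(S) = (-1 - S)*(2*S) = 2*S*(-1 - S))
v(-1) + D(T(6, -2))*13 = -2*(-1)*(1 - 1) + (-9 - 3*(-2))*13 = -2*(-1)*0 + (-9 + 6)*13 = 0 - 3*13 = 0 - 39 = -39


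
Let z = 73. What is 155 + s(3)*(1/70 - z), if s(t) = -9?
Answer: 56831/70 ≈ 811.87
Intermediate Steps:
155 + s(3)*(1/70 - z) = 155 - 9*(1/70 - 1*73) = 155 - 9*(1/70 - 73) = 155 - 9*(-5109/70) = 155 + 45981/70 = 56831/70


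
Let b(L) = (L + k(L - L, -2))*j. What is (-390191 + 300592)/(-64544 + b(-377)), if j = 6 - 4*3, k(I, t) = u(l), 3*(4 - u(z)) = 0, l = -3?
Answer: 89599/62306 ≈ 1.4380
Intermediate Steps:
u(z) = 4 (u(z) = 4 - 1/3*0 = 4 + 0 = 4)
k(I, t) = 4
j = -6 (j = 6 - 12 = -6)
b(L) = -24 - 6*L (b(L) = (L + 4)*(-6) = (4 + L)*(-6) = -24 - 6*L)
(-390191 + 300592)/(-64544 + b(-377)) = (-390191 + 300592)/(-64544 + (-24 - 6*(-377))) = -89599/(-64544 + (-24 + 2262)) = -89599/(-64544 + 2238) = -89599/(-62306) = -89599*(-1/62306) = 89599/62306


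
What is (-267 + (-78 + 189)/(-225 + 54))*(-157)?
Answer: 2395192/57 ≈ 42021.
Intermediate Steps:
(-267 + (-78 + 189)/(-225 + 54))*(-157) = (-267 + 111/(-171))*(-157) = (-267 + 111*(-1/171))*(-157) = (-267 - 37/57)*(-157) = -15256/57*(-157) = 2395192/57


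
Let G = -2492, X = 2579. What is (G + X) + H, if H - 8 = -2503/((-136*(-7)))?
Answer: 87937/952 ≈ 92.371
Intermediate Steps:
H = 5113/952 (H = 8 - 2503/((-136*(-7))) = 8 - 2503/952 = 5113/952 ≈ 5.3708)
(G + X) + H = (-2492 + 2579) + 5113/952 = 87 + 5113/952 = 87937/952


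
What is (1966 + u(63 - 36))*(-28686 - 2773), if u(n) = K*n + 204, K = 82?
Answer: -137916256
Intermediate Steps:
u(n) = 204 + 82*n (u(n) = 82*n + 204 = 204 + 82*n)
(1966 + u(63 - 36))*(-28686 - 2773) = (1966 + (204 + 82*(63 - 36)))*(-28686 - 2773) = (1966 + (204 + 82*27))*(-31459) = (1966 + (204 + 2214))*(-31459) = (1966 + 2418)*(-31459) = 4384*(-31459) = -137916256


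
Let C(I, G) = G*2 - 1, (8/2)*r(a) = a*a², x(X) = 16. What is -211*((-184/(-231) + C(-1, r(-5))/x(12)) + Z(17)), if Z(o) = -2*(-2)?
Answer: -1291109/7392 ≈ -174.66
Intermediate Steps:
Z(o) = 4
r(a) = a³/4 (r(a) = (a*a²)/4 = a³/4)
C(I, G) = -1 + 2*G (C(I, G) = 2*G - 1 = -1 + 2*G)
-211*((-184/(-231) + C(-1, r(-5))/x(12)) + Z(17)) = -211*((-184/(-231) + (-1 + 2*((¼)*(-5)³))/16) + 4) = -211*((-184*(-1/231) + (-1 + 2*((¼)*(-125)))*(1/16)) + 4) = -211*((184/231 + (-1 + 2*(-125/4))*(1/16)) + 4) = -211*((184/231 + (-1 - 125/2)*(1/16)) + 4) = -211*((184/231 - 127/2*1/16) + 4) = -211*((184/231 - 127/32) + 4) = -211*(-23449/7392 + 4) = -211*6119/7392 = -1291109/7392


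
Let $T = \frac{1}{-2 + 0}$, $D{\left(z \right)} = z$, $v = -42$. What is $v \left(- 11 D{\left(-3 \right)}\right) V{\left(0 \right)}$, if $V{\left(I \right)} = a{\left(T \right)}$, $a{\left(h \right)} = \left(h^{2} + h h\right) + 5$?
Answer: $-7623$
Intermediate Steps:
$T = - \frac{1}{2}$ ($T = \frac{1}{-2} = - \frac{1}{2} \approx -0.5$)
$a{\left(h \right)} = 5 + 2 h^{2}$ ($a{\left(h \right)} = \left(h^{2} + h^{2}\right) + 5 = 2 h^{2} + 5 = 5 + 2 h^{2}$)
$V{\left(I \right)} = \frac{11}{2}$ ($V{\left(I \right)} = 5 + 2 \left(- \frac{1}{2}\right)^{2} = 5 + 2 \cdot \frac{1}{4} = 5 + \frac{1}{2} = \frac{11}{2}$)
$v \left(- 11 D{\left(-3 \right)}\right) V{\left(0 \right)} = - 42 \left(\left(-11\right) \left(-3\right)\right) \frac{11}{2} = \left(-42\right) 33 \cdot \frac{11}{2} = \left(-1386\right) \frac{11}{2} = -7623$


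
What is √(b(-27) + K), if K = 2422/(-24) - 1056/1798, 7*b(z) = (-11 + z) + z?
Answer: I*√157949171205/37758 ≈ 10.526*I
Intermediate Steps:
b(z) = -11/7 + 2*z/7 (b(z) = ((-11 + z) + z)/7 = (-11 + 2*z)/7 = -11/7 + 2*z/7)
K = -1095025/10788 (K = 2422*(-1/24) - 1056*1/1798 = -1211/12 - 528/899 = -1095025/10788 ≈ -101.50)
√(b(-27) + K) = √((-11/7 + (2/7)*(-27)) - 1095025/10788) = √((-11/7 - 54/7) - 1095025/10788) = √(-65/7 - 1095025/10788) = √(-8366395/75516) = I*√157949171205/37758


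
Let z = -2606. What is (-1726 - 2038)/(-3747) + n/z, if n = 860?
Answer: 3293282/4882341 ≈ 0.67453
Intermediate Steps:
(-1726 - 2038)/(-3747) + n/z = (-1726 - 2038)/(-3747) + 860/(-2606) = -3764*(-1/3747) + 860*(-1/2606) = 3764/3747 - 430/1303 = 3293282/4882341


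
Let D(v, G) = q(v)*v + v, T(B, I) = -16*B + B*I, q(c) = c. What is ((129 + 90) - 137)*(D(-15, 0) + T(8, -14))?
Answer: -2460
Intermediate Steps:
D(v, G) = v + v**2 (D(v, G) = v*v + v = v**2 + v = v + v**2)
((129 + 90) - 137)*(D(-15, 0) + T(8, -14)) = ((129 + 90) - 137)*(-15*(1 - 15) + 8*(-16 - 14)) = (219 - 137)*(-15*(-14) + 8*(-30)) = 82*(210 - 240) = 82*(-30) = -2460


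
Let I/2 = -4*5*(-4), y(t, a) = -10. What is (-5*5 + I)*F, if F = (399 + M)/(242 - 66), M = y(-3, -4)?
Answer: 52515/176 ≈ 298.38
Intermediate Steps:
M = -10
I = 160 (I = 2*(-4*5*(-4)) = 2*(-20*(-4)) = 2*80 = 160)
F = 389/176 (F = (399 - 10)/(242 - 66) = 389/176 ≈ 2.2102)
(-5*5 + I)*F = (-5*5 + 160)*(389/176) = (-25 + 160)*(389/176) = 135*(389/176) = 52515/176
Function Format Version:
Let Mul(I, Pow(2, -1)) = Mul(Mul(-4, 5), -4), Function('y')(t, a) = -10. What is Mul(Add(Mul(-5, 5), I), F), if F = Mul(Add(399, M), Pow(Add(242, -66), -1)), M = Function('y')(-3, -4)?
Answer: Rational(52515, 176) ≈ 298.38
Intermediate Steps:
M = -10
I = 160 (I = Mul(2, Mul(Mul(-4, 5), -4)) = Mul(2, Mul(-20, -4)) = Mul(2, 80) = 160)
F = Rational(389, 176) (F = Mul(Add(399, -10), Pow(Add(242, -66), -1)) = Mul(389, Pow(176, -1)) = Mul(389, Rational(1, 176)) = Rational(389, 176) ≈ 2.2102)
Mul(Add(Mul(-5, 5), I), F) = Mul(Add(Mul(-5, 5), 160), Rational(389, 176)) = Mul(Add(-25, 160), Rational(389, 176)) = Mul(135, Rational(389, 176)) = Rational(52515, 176)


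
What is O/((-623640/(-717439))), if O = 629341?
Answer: 451513777699/623640 ≈ 7.2400e+5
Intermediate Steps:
O/((-623640/(-717439))) = 629341/((-623640/(-717439))) = 629341/((-623640*(-1/717439))) = 629341/(623640/717439) = 629341*(717439/623640) = 451513777699/623640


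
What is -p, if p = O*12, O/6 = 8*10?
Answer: -5760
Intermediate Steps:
O = 480 (O = 6*(8*10) = 6*80 = 480)
p = 5760 (p = 480*12 = 5760)
-p = -1*5760 = -5760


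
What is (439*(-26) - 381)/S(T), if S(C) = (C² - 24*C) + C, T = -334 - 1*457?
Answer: -1685/91982 ≈ -0.018319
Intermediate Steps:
T = -791 (T = -334 - 457 = -791)
S(C) = C² - 23*C
(439*(-26) - 381)/S(T) = (439*(-26) - 381)/((-791*(-23 - 791))) = (-11414 - 381)/((-791*(-814))) = -11795/643874 = -11795*1/643874 = -1685/91982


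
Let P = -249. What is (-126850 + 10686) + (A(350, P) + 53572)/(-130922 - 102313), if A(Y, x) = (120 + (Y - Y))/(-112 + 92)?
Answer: -27093564106/233235 ≈ -1.1616e+5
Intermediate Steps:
A(Y, x) = -6 (A(Y, x) = (120 + 0)/(-20) = 120*(-1/20) = -6)
(-126850 + 10686) + (A(350, P) + 53572)/(-130922 - 102313) = (-126850 + 10686) + (-6 + 53572)/(-130922 - 102313) = -116164 + 53566/(-233235) = -116164 + 53566*(-1/233235) = -116164 - 53566/233235 = -27093564106/233235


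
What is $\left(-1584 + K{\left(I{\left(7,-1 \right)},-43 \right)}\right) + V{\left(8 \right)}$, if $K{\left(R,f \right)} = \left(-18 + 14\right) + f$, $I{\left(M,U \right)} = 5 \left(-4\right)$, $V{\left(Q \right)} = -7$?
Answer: $-1638$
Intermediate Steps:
$I{\left(M,U \right)} = -20$
$K{\left(R,f \right)} = -4 + f$
$\left(-1584 + K{\left(I{\left(7,-1 \right)},-43 \right)}\right) + V{\left(8 \right)} = \left(-1584 - 47\right) - 7 = -1631 - 7 = -1638$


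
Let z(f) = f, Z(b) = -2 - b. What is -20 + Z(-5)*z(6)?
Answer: -2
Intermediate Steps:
-20 + Z(-5)*z(6) = -20 + (-2 - 1*(-5))*6 = -20 + (-2 + 5)*6 = -20 + 3*6 = -20 + 18 = -2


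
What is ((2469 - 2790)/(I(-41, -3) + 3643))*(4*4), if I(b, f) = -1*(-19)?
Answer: -2568/1831 ≈ -1.4025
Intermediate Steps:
I(b, f) = 19
((2469 - 2790)/(I(-41, -3) + 3643))*(4*4) = ((2469 - 2790)/(19 + 3643))*(4*4) = -321/3662*16 = -2568/1831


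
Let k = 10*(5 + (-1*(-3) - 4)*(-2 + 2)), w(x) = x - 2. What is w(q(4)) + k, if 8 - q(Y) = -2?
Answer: 58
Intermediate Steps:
q(Y) = 10 (q(Y) = 8 - 1*(-2) = 8 + 2 = 10)
w(x) = -2 + x
k = 50 (k = 10*(5 + (3 - 4)*0) = 10*(5 - 1*0) = 10*(5 + 0) = 10*5 = 50)
w(q(4)) + k = (-2 + 10) + 50 = 8 + 50 = 58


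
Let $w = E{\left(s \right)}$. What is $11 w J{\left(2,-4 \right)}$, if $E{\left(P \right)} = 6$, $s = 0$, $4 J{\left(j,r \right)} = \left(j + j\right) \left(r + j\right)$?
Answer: $-132$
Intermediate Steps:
$J{\left(j,r \right)} = \frac{j \left(j + r\right)}{2}$ ($J{\left(j,r \right)} = \frac{\left(j + j\right) \left(r + j\right)}{4} = \frac{2 j \left(j + r\right)}{4} = \frac{j \left(j + r\right)}{2}$)
$w = 6$
$11 w J{\left(2,-4 \right)} = 11 \cdot 6 \cdot \frac{1}{2} \cdot 2 \left(2 - 4\right) = 66 \cdot \frac{1}{2} \cdot 2 \left(-2\right) = 66 \left(-2\right) = -132$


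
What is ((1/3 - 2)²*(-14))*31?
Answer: -10850/9 ≈ -1205.6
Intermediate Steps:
((1/3 - 2)²*(-14))*31 = ((1*(⅓) - 2)²*(-14))*31 = ((⅓ - 2)²*(-14))*31 = ((-5/3)²*(-14))*31 = ((25/9)*(-14))*31 = -350/9*31 = -10850/9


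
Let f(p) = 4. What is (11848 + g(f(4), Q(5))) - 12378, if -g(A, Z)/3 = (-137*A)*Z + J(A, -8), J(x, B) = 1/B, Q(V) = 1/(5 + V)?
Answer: -14609/40 ≈ -365.23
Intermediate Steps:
g(A, Z) = 3/8 + 411*A*Z (g(A, Z) = -3*((-137*A)*Z + 1/(-8)) = -3*(-137*A*Z - ⅛) = -3*(-⅛ - 137*A*Z) = 3/8 + 411*A*Z)
(11848 + g(f(4), Q(5))) - 12378 = (11848 + (3/8 + 411*4/(5 + 5))) - 12378 = (11848 + (3/8 + 411*4/10)) - 12378 = (11848 + (3/8 + 411*4*(⅒))) - 12378 = (11848 + (3/8 + 822/5)) - 12378 = (11848 + 6591/40) - 12378 = 480511/40 - 12378 = -14609/40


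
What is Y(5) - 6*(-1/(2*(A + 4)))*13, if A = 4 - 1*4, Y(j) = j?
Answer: 59/4 ≈ 14.750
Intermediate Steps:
A = 0 (A = 4 - 4 = 0)
Y(5) - 6*(-1/(2*(A + 4)))*13 = 5 - 6*(-1/(2*(0 + 4)))*13 = 5 - 6/(4*(-2))*13 = 5 - 6/(-8)*13 = 5 - 6*(-⅛)*13 = 5 + (¾)*13 = 5 + 39/4 = 59/4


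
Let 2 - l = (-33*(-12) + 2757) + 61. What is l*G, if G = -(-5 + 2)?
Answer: -9636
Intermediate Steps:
G = 3 (G = -1*(-3) = 3)
l = -3212 (l = 2 - ((-33*(-12) + 2757) + 61) = 2 - ((396 + 2757) + 61) = 2 - (3153 + 61) = 2 - 1*3214 = 2 - 3214 = -3212)
l*G = -3212*3 = -9636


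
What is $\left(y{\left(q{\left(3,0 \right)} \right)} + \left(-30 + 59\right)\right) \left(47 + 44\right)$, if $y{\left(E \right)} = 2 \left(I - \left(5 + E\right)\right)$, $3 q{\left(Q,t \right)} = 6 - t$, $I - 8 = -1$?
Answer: $2639$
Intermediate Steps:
$I = 7$ ($I = 8 - 1 = 7$)
$q{\left(Q,t \right)} = 2 - \frac{t}{3}$ ($q{\left(Q,t \right)} = \frac{6 - t}{3} = 2 - \frac{t}{3}$)
$y{\left(E \right)} = 4 - 2 E$ ($y{\left(E \right)} = 2 \left(7 - \left(5 + E\right)\right) = 2 \left(2 - E\right) = 4 - 2 E$)
$\left(y{\left(q{\left(3,0 \right)} \right)} + \left(-30 + 59\right)\right) \left(47 + 44\right) = \left(\left(4 - 2 \left(2 - 0\right)\right) + \left(-30 + 59\right)\right) \left(47 + 44\right) = \left(\left(4 - 2 \left(2 + 0\right)\right) + 29\right) 91 = \left(\left(4 - 4\right) + 29\right) 91 = \left(0 + 29\right) 91 = 29 \cdot 91 = 2639$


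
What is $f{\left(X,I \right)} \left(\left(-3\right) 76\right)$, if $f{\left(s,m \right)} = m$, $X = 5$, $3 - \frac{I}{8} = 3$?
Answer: $0$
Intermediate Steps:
$I = 0$ ($I = 24 - 24 = 0$)
$f{\left(X,I \right)} \left(\left(-3\right) 76\right) = 0 \left(\left(-3\right) 76\right) = 0 \left(-228\right) = 0$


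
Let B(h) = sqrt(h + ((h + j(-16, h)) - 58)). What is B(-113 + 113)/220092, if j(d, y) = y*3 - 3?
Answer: I*sqrt(61)/220092 ≈ 3.5486e-5*I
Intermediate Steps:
j(d, y) = -3 + 3*y (j(d, y) = 3*y - 3 = -3 + 3*y)
B(h) = sqrt(-61 + 5*h) (B(h) = sqrt(h + ((h + (-3 + 3*h)) - 58)) = sqrt(h + ((-3 + 4*h) - 58)) = sqrt(h + (-61 + 4*h)) = sqrt(-61 + 5*h))
B(-113 + 113)/220092 = sqrt(-61 + 5*(-113 + 113))/220092 = sqrt(-61 + 5*0)*(1/220092) = sqrt(-61 + 0)*(1/220092) = sqrt(-61)*(1/220092) = (I*sqrt(61))*(1/220092) = I*sqrt(61)/220092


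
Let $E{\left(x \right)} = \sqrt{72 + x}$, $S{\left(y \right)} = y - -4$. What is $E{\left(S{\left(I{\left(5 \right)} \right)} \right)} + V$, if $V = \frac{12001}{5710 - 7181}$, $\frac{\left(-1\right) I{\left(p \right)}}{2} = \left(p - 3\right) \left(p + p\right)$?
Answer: $- \frac{3175}{1471} \approx -2.1584$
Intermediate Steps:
$I{\left(p \right)} = - 4 p \left(-3 + p\right)$ ($I{\left(p \right)} = - 2 \left(p - 3\right) \left(p + p\right) = - 2 \left(-3 + p\right) 2 p = - 2 \cdot 2 p \left(-3 + p\right) = - 4 p \left(-3 + p\right)$)
$V = - \frac{12001}{1471}$ ($V = \frac{12001}{5710 - 7181} = \frac{12001}{-1471} = 12001 \left(- \frac{1}{1471}\right) = - \frac{12001}{1471} \approx -8.1584$)
$S{\left(y \right)} = 4 + y$ ($S{\left(y \right)} = y + 4 = 4 + y$)
$E{\left(S{\left(I{\left(5 \right)} \right)} \right)} + V = \sqrt{72 + \left(4 + 4 \cdot 5 \left(3 - 5\right)\right)} - \frac{12001}{1471} = \sqrt{72 + \left(4 + 4 \cdot 5 \left(-2\right)\right)} - \frac{12001}{1471} = \sqrt{72 + \left(4 - 40\right)} - \frac{12001}{1471} = \sqrt{72 - 36} - \frac{12001}{1471} = \sqrt{36} - \frac{12001}{1471} = 6 - \frac{12001}{1471} = - \frac{3175}{1471}$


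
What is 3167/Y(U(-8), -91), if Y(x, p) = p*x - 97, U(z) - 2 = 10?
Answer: -3167/1189 ≈ -2.6636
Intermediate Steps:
U(z) = 12 (U(z) = 2 + 10 = 12)
Y(x, p) = -97 + p*x
3167/Y(U(-8), -91) = 3167/(-97 - 91*12) = 3167/(-97 - 1092) = 3167/(-1189) = 3167*(-1/1189) = -3167/1189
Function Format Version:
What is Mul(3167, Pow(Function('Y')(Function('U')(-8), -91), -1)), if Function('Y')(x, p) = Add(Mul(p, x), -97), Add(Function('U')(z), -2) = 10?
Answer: Rational(-3167, 1189) ≈ -2.6636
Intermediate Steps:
Function('U')(z) = 12 (Function('U')(z) = Add(2, 10) = 12)
Function('Y')(x, p) = Add(-97, Mul(p, x))
Mul(3167, Pow(Function('Y')(Function('U')(-8), -91), -1)) = Mul(3167, Pow(Add(-97, Mul(-91, 12)), -1)) = Mul(3167, Pow(Add(-97, -1092), -1)) = Mul(3167, Pow(-1189, -1)) = Mul(3167, Rational(-1, 1189)) = Rational(-3167, 1189)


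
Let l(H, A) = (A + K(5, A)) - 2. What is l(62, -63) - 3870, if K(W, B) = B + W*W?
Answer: -3973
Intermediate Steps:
K(W, B) = B + W**2
l(H, A) = 23 + 2*A (l(H, A) = (A + (A + 5**2)) - 2 = (A + (A + 25)) - 2 = (A + (25 + A)) - 2 = (25 + 2*A) - 2 = 23 + 2*A)
l(62, -63) - 3870 = (23 + 2*(-63)) - 3870 = (23 - 126) - 3870 = -103 - 3870 = -3973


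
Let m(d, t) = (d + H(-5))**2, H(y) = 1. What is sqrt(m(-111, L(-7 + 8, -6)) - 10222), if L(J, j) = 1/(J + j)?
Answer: sqrt(1878) ≈ 43.336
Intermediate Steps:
m(d, t) = (1 + d)**2 (m(d, t) = (d + 1)**2 = (1 + d)**2)
sqrt(m(-111, L(-7 + 8, -6)) - 10222) = sqrt((1 - 111)**2 - 10222) = sqrt((-110)**2 - 10222) = sqrt(12100 - 10222) = sqrt(1878)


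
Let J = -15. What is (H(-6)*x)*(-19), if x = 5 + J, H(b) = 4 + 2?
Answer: 1140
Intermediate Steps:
H(b) = 6
x = -10 (x = 5 - 15 = -10)
(H(-6)*x)*(-19) = (6*(-10))*(-19) = -60*(-19) = 1140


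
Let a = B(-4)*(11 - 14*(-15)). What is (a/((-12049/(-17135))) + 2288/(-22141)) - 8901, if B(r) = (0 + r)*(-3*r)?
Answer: -6399135894401/266776909 ≈ -23987.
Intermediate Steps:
B(r) = -3*r**2 (B(r) = r*(-3*r) = -3*r**2)
a = -10608 (a = (-3*(-4)**2)*(11 - 14*(-15)) = (-3*16)*(11 + 210) = -48*221 = -10608)
(a/((-12049/(-17135))) + 2288/(-22141)) - 8901 = (-10608/((-12049/(-17135))) + 2288/(-22141)) - 8901 = (-10608/((-12049*(-1/17135))) + 2288*(-1/22141)) - 8901 = (-10608/12049/17135 - 2288/22141) - 8901 = (-10608*17135/12049 - 2288/22141) - 8901 = (-181768080/12049 - 2288/22141) - 8901 = -4024554627392/266776909 - 8901 = -6399135894401/266776909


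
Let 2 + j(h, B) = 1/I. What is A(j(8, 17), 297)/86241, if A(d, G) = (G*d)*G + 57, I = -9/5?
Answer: -75122/28747 ≈ -2.6132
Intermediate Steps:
I = -9/5 (I = -9*1/5 = -9/5 ≈ -1.8000)
j(h, B) = -23/9 (j(h, B) = -2 + 1/(-9/5) = -2 - 5/9 = -23/9)
A(d, G) = 57 + d*G**2 (A(d, G) = d*G**2 + 57 = 57 + d*G**2)
A(j(8, 17), 297)/86241 = (57 - 23/9*297**2)/86241 = (57 - 23/9*88209)*(1/86241) = (57 - 225423)*(1/86241) = -225366*1/86241 = -75122/28747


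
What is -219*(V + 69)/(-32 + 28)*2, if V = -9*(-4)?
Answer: 22995/2 ≈ 11498.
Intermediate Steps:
V = 36
-219*(V + 69)/(-32 + 28)*2 = -219*(36 + 69)/(-32 + 28)*2 = -219*105/(-4)*2 = -219*105*(-1/4)*2 = -(-22995)*2/4 = -219*(-105/2) = 22995/2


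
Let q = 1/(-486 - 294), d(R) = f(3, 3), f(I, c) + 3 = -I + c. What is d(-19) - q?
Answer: -2339/780 ≈ -2.9987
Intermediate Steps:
f(I, c) = -3 + c - I (f(I, c) = -3 + (-I + c) = -3 + (c - I) = -3 + c - I)
d(R) = -3 (d(R) = -3 + 3 - 1*3 = -3 + 3 - 3 = -3)
q = -1/780 (q = 1/(-780) = -1/780 ≈ -0.0012821)
d(-19) - q = -3 - 1*(-1/780) = -3 + 1/780 = -2339/780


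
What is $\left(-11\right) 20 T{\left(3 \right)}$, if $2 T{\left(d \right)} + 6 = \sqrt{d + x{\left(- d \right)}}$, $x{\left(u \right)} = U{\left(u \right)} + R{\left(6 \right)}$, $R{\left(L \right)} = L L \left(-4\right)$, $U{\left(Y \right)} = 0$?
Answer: $660 - 110 i \sqrt{141} \approx 660.0 - 1306.2 i$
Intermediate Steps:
$R{\left(L \right)} = - 4 L^{2}$ ($R{\left(L \right)} = L^{2} \left(-4\right) = - 4 L^{2}$)
$x{\left(u \right)} = -144$ ($x{\left(u \right)} = 0 - 4 \cdot 6^{2} = 0 - 144 = -144$)
$T{\left(d \right)} = -3 + \frac{\sqrt{-144 + d}}{2}$ ($T{\left(d \right)} = -3 + \frac{\sqrt{d - 144}}{2} = -3 + \frac{\sqrt{-144 + d}}{2}$)
$\left(-11\right) 20 T{\left(3 \right)} = \left(-11\right) 20 \left(-3 + \frac{\sqrt{-144 + 3}}{2}\right) = - 220 \left(-3 + \frac{\sqrt{-141}}{2}\right) = - 220 \left(-3 + \frac{i \sqrt{141}}{2}\right) = 660 - 110 i \sqrt{141}$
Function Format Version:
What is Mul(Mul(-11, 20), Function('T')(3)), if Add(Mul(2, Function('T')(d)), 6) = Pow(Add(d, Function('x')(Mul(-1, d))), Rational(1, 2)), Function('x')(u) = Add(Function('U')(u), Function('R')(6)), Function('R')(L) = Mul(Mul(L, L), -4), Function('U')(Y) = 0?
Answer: Add(660, Mul(-110, I, Pow(141, Rational(1, 2)))) ≈ Add(660.00, Mul(-1306.2, I))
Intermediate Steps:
Function('R')(L) = Mul(-4, Pow(L, 2)) (Function('R')(L) = Mul(Pow(L, 2), -4) = Mul(-4, Pow(L, 2)))
Function('x')(u) = -144 (Function('x')(u) = Add(0, Mul(-4, Pow(6, 2))) = Add(0, Mul(-4, 36)) = Add(0, -144) = -144)
Function('T')(d) = Add(-3, Mul(Rational(1, 2), Pow(Add(-144, d), Rational(1, 2)))) (Function('T')(d) = Add(-3, Mul(Rational(1, 2), Pow(Add(d, -144), Rational(1, 2)))) = Add(-3, Mul(Rational(1, 2), Pow(Add(-144, d), Rational(1, 2)))))
Mul(Mul(-11, 20), Function('T')(3)) = Mul(Mul(-11, 20), Add(-3, Mul(Rational(1, 2), Pow(Add(-144, 3), Rational(1, 2))))) = Mul(-220, Add(-3, Mul(Rational(1, 2), Pow(-141, Rational(1, 2))))) = Mul(-220, Add(-3, Mul(Rational(1, 2), Mul(I, Pow(141, Rational(1, 2)))))) = Mul(-220, Add(-3, Mul(Rational(1, 2), I, Pow(141, Rational(1, 2))))) = Add(660, Mul(-110, I, Pow(141, Rational(1, 2))))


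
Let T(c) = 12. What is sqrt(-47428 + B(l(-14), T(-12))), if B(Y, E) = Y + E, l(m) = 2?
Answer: I*sqrt(47414) ≈ 217.75*I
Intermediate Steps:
B(Y, E) = E + Y
sqrt(-47428 + B(l(-14), T(-12))) = sqrt(-47428 + (12 + 2)) = sqrt(-47428 + 14) = sqrt(-47414) = I*sqrt(47414)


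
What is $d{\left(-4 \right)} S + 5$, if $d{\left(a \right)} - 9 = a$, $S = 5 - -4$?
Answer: $50$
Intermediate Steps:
$S = 9$ ($S = 5 + 4 = 9$)
$d{\left(a \right)} = 9 + a$
$d{\left(-4 \right)} S + 5 = \left(9 - 4\right) 9 + 5 = 5 \cdot 9 + 5 = 45 + 5 = 50$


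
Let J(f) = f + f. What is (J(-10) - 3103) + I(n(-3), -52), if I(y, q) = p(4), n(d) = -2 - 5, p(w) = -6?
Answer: -3129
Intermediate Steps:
n(d) = -7
I(y, q) = -6
J(f) = 2*f
(J(-10) - 3103) + I(n(-3), -52) = (2*(-10) - 3103) - 6 = (-20 - 3103) - 6 = -3123 - 6 = -3129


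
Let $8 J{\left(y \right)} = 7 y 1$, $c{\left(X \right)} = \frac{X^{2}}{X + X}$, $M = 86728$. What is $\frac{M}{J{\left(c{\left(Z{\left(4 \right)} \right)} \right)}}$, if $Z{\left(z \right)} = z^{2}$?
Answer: $\frac{86728}{7} \approx 12390.0$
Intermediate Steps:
$c{\left(X \right)} = \frac{X}{2}$ ($c{\left(X \right)} = \frac{X^{2}}{2 X} = \frac{1}{2 X} X^{2} = \frac{X}{2}$)
$J{\left(y \right)} = \frac{7 y}{8}$ ($J{\left(y \right)} = \frac{7 y 1}{8} = \frac{7 y}{8}$)
$\frac{M}{J{\left(c{\left(Z{\left(4 \right)} \right)} \right)}} = \frac{86728}{\frac{7}{8} \frac{4^{2}}{2}} = \frac{86728}{\frac{7}{8} \cdot \frac{1}{2} \cdot 16} = \frac{86728}{\frac{7}{8} \cdot 8} = \frac{86728}{7}$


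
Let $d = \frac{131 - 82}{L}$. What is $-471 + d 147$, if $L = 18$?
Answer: $- \frac{425}{6} \approx -70.833$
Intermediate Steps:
$d = \frac{49}{18}$ ($d = \frac{131 - 82}{18} = 49 \cdot \frac{1}{18} = \frac{49}{18} \approx 2.7222$)
$-471 + d 147 = -471 + \frac{49}{18} \cdot 147 = -471 + \frac{2401}{6} = - \frac{425}{6}$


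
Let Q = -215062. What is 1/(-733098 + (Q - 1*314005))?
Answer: -1/1262165 ≈ -7.9229e-7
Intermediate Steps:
1/(-733098 + (Q - 1*314005)) = 1/(-733098 + (-215062 - 1*314005)) = 1/(-733098 + (-215062 - 314005)) = 1/(-733098 - 529067) = 1/(-1262165) = -1/1262165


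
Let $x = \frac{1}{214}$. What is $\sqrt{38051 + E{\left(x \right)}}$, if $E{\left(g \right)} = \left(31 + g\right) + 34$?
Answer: $\frac{5 \sqrt{69822422}}{214} \approx 195.23$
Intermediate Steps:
$x = \frac{1}{214} \approx 0.0046729$
$E{\left(g \right)} = 65 + g$
$\sqrt{38051 + E{\left(x \right)}} = \sqrt{38051 + \left(65 + \frac{1}{214}\right)} = \sqrt{38051 + \frac{13911}{214}} = \sqrt{\frac{8156825}{214}} = \frac{5 \sqrt{69822422}}{214}$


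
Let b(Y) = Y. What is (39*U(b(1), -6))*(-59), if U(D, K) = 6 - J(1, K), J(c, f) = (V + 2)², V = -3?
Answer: -11505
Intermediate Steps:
J(c, f) = 1 (J(c, f) = (-3 + 2)² = (-1)² = 1)
U(D, K) = 5 (U(D, K) = 6 - 1*1 = 6 - 1 = 5)
(39*U(b(1), -6))*(-59) = (39*5)*(-59) = 195*(-59) = -11505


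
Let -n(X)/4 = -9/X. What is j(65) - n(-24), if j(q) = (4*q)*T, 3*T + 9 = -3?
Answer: -2077/2 ≈ -1038.5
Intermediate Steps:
T = -4 (T = -3 + (⅓)*(-3) = -3 - 1 = -4)
j(q) = -16*q (j(q) = (4*q)*(-4) = -16*q)
n(X) = 36/X (n(X) = -(-36)/X = 36/X)
j(65) - n(-24) = -16*65 - 36/(-24) = -1040 - 36*(-1)/24 = -1040 - 1*(-3/2) = -1040 + 3/2 = -2077/2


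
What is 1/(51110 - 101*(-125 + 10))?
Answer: 1/62725 ≈ 1.5943e-5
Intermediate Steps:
1/(51110 - 101*(-125 + 10)) = 1/(51110 - 101*(-115)) = 1/(51110 + 11615) = 1/62725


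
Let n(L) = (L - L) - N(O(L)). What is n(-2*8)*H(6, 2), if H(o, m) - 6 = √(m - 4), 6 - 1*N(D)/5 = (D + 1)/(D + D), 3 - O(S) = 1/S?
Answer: -7845/49 - 2615*I*√2/98 ≈ -160.1 - 37.736*I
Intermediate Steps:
O(S) = 3 - 1/S
N(D) = 30 - 5*(1 + D)/(2*D) (N(D) = 30 - 5*(D + 1)/(D + D) = 30 - 5*(1 + D)/(2*D))
H(o, m) = 6 + √(-4 + m) (H(o, m) = 6 + √(m - 4) = 6 + √(-4 + m))
n(L) = -5*(32 - 11/L)/(2*(3 - 1/L)) (n(L) = (L - L) - 5*(-1 + 11*(3 - 1/L))/(2*(3 - 1/L)) = 0 - 5*(-1 + (33 - 11/L))/(2*(3 - 1/L)) = 0 - 5*(32 - 11/L)/(2*(3 - 1/L)) = -5*(32 - 11/L)/(2*(3 - 1/L)))
n(-2*8)*H(6, 2) = (5*(11 - (-64)*8)/(2*(-1 + 3*(-2*8))))*(6 + √(-4 + 2)) = (5*(11 - 32*(-16))/(2*(-1 + 3*(-16))))*(6 + √(-2)) = (5*(11 + 512)/(2*(-1 - 48)))*(6 + I*√2) = ((5/2)*523/(-49))*(6 + I*√2) = ((5/2)*(-1/49)*523)*(6 + I*√2) = -2615*(6 + I*√2)/98 = -7845/49 - 2615*I*√2/98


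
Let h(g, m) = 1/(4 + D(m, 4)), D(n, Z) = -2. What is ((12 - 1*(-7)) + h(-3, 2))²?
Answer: 1521/4 ≈ 380.25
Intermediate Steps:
h(g, m) = ½ (h(g, m) = 1/(4 - 2) = 1/2 = ½)
((12 - 1*(-7)) + h(-3, 2))² = ((12 - 1*(-7)) + ½)² = ((12 + 7) + ½)² = (19 + ½)² = (39/2)² = 1521/4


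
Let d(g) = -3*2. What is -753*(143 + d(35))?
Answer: -103161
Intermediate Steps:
d(g) = -6
-753*(143 + d(35)) = -753*(143 - 6) = -753*137 = -103161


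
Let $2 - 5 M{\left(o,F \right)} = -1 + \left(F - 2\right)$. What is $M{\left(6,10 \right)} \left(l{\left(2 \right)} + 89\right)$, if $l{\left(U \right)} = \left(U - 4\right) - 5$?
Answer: $-82$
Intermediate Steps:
$M{\left(o,F \right)} = 1 - \frac{F}{5}$ ($M{\left(o,F \right)} = \frac{2}{5} - \frac{-1 + \left(F - 2\right)}{5} = \frac{2}{5} - \frac{-1 + \left(-2 + F\right)}{5} = \frac{2}{5} - \frac{-3 + F}{5} = \frac{2}{5} - \left(- \frac{3}{5} + \frac{F}{5}\right) = 1 - \frac{F}{5}$)
$l{\left(U \right)} = -9 + U$ ($l{\left(U \right)} = \left(-4 + U\right) - 5 = -9 + U$)
$M{\left(6,10 \right)} \left(l{\left(2 \right)} + 89\right) = \left(1 - 2\right) \left(\left(-9 + 2\right) + 89\right) = \left(1 - 2\right) \left(-7 + 89\right) = \left(-1\right) 82 = -82$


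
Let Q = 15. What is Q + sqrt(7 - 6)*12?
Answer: 27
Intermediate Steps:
Q + sqrt(7 - 6)*12 = 15 + sqrt(7 - 6)*12 = 15 + sqrt(1)*12 = 15 + 1*12 = 15 + 12 = 27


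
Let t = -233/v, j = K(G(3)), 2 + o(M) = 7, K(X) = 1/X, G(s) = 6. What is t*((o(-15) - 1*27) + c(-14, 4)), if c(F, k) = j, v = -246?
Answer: -30523/1476 ≈ -20.680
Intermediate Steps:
K(X) = 1/X
o(M) = 5 (o(M) = -2 + 7 = 5)
j = 1/6 ≈ 0.16667
c(F, k) = 1/6
t = 233/246 (t = -233/(-246) = -233*(-1/246) = 233/246 ≈ 0.94715)
t*((o(-15) - 1*27) + c(-14, 4)) = 233*((5 - 1*27) + 1/6)/246 = 233*((5 - 27) + 1/6)/246 = 233*(-22 + 1/6)/246 = (233/246)*(-131/6) = -30523/1476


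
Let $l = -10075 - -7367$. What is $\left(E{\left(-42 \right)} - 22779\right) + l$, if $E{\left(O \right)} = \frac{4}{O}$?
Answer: $- \frac{535229}{21} \approx -25487.0$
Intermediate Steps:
$l = -2708$ ($l = -10075 + 7367 = -2708$)
$\left(E{\left(-42 \right)} - 22779\right) + l = \left(\frac{4}{-42} - 22779\right) - 2708 = \left(4 \left(- \frac{1}{42}\right) - 22779\right) - 2708 = \left(- \frac{2}{21} - 22779\right) - 2708 = - \frac{478361}{21} - 2708 = - \frac{535229}{21}$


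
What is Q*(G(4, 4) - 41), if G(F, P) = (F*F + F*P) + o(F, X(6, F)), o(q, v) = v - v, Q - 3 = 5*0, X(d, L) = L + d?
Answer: -27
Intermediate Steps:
Q = 3 (Q = 3 + 5*0 = 3 + 0 = 3)
o(q, v) = 0
G(F, P) = F² + F*P (G(F, P) = (F*F + F*P) + 0 = (F² + F*P) + 0 = F² + F*P)
Q*(G(4, 4) - 41) = 3*(4*(4 + 4) - 41) = 3*(4*8 - 41) = 3*(32 - 41) = 3*(-9) = -27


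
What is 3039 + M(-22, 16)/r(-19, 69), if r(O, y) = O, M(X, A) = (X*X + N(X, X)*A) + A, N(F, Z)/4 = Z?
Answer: 58649/19 ≈ 3086.8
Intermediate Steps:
N(F, Z) = 4*Z
M(X, A) = A + X**2 + 4*A*X (M(X, A) = (X*X + (4*X)*A) + A = (X**2 + 4*A*X) + A = A + X**2 + 4*A*X)
3039 + M(-22, 16)/r(-19, 69) = 3039 + (16 + (-22)**2 + 4*16*(-22))/(-19) = 3039 + (16 + 484 - 1408)*(-1/19) = 3039 - 908*(-1/19) = 3039 + 908/19 = 58649/19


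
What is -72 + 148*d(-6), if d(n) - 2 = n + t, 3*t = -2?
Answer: -2288/3 ≈ -762.67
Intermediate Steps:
t = -2/3 (t = (1/3)*(-2) = -2/3 ≈ -0.66667)
d(n) = 4/3 + n (d(n) = 2 + (n - 2/3) = 2 + (-2/3 + n) = 4/3 + n)
-72 + 148*d(-6) = -72 + 148*(4/3 - 6) = -72 + 148*(-14/3) = -72 - 2072/3 = -2288/3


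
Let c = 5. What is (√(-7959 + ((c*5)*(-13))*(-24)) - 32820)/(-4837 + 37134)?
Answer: -32820/32297 + I*√159/32297 ≈ -1.0162 + 0.00039042*I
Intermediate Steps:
(√(-7959 + ((c*5)*(-13))*(-24)) - 32820)/(-4837 + 37134) = (√(-7959 + ((5*5)*(-13))*(-24)) - 32820)/(-4837 + 37134) = (√(-7959 + (25*(-13))*(-24)) - 32820)/32297 = (√(-7959 - 325*(-24)) - 32820)*(1/32297) = (√(-7959 + 7800) - 32820)*(1/32297) = (√(-159) - 32820)*(1/32297) = (I*√159 - 32820)*(1/32297) = (-32820 + I*√159)*(1/32297) = -32820/32297 + I*√159/32297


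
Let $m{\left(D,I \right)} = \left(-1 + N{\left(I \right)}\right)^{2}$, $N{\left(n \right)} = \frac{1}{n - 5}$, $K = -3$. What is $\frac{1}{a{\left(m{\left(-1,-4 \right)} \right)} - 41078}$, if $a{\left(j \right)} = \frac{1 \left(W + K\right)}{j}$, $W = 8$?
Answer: $- \frac{20}{821479} \approx -2.4346 \cdot 10^{-5}$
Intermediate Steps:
$N{\left(n \right)} = \frac{1}{-5 + n}$
$m{\left(D,I \right)} = \left(-1 + \frac{1}{-5 + I}\right)^{2}$
$a{\left(j \right)} = \frac{5}{j}$ ($a{\left(j \right)} = \frac{1 \left(8 - 3\right)}{j} = \frac{1 \cdot 5}{j} = \frac{5}{j}$)
$\frac{1}{a{\left(m{\left(-1,-4 \right)} \right)} - 41078} = \frac{1}{\frac{5}{\left(-6 - 4\right)^{2} \frac{1}{\left(-5 - 4\right)^{2}}} - 41078} = \frac{1}{\frac{5}{\left(-10\right)^{2} \cdot \frac{1}{81}} - 41078} = \frac{1}{\frac{5}{100 \cdot \frac{1}{81}} - 41078} = \frac{1}{\frac{5}{\frac{100}{81}} - 41078} = \frac{1}{5 \cdot \frac{81}{100} - 41078} = \frac{1}{\frac{81}{20} - 41078} = \frac{1}{- \frac{821479}{20}} = - \frac{20}{821479}$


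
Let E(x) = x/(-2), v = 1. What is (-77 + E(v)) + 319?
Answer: 483/2 ≈ 241.50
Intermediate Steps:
E(x) = -x/2 (E(x) = x*(-½) = -x/2)
(-77 + E(v)) + 319 = (-77 - ½*1) + 319 = (-77 - ½) + 319 = -155/2 + 319 = 483/2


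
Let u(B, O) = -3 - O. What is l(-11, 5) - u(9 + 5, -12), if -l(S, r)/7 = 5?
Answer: -44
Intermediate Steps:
l(S, r) = -35 (l(S, r) = -7*5 = -35)
l(-11, 5) - u(9 + 5, -12) = -35 - (-3 - 1*(-12)) = -35 - (-3 + 12) = -35 - 1*9 = -35 - 9 = -44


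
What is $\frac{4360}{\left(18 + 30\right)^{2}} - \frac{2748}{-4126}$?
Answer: $\frac{1520047}{594144} \approx 2.5584$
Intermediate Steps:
$\frac{4360}{\left(18 + 30\right)^{2}} - \frac{2748}{-4126} = \frac{4360}{48^{2}} - - \frac{1374}{2063} = \frac{4360}{2304} + \frac{1374}{2063} = 4360 \cdot \frac{1}{2304} + \frac{1374}{2063} = \frac{545}{288} + \frac{1374}{2063} = \frac{1520047}{594144}$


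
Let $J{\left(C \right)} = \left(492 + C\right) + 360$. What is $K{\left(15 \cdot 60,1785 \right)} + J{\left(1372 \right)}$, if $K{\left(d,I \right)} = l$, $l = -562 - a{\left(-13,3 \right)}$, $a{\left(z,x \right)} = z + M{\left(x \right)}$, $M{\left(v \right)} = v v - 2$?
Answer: $1668$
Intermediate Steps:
$M{\left(v \right)} = -2 + v^{2}$ ($M{\left(v \right)} = v^{2} - 2 = -2 + v^{2}$)
$a{\left(z,x \right)} = -2 + z + x^{2}$ ($a{\left(z,x \right)} = z + \left(-2 + x^{2}\right) = -2 + z + x^{2}$)
$l = -556$ ($l = -562 - \left(-2 - 13 + 3^{2}\right) = -562 - \left(-2 - 13 + 9\right) = -562 - -6 = -562 + 6 = -556$)
$K{\left(d,I \right)} = -556$
$J{\left(C \right)} = 852 + C$
$K{\left(15 \cdot 60,1785 \right)} + J{\left(1372 \right)} = -556 + \left(852 + 1372\right) = -556 + 2224 = 1668$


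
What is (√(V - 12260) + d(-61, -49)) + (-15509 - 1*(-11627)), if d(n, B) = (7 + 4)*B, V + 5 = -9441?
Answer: -4421 + I*√21706 ≈ -4421.0 + 147.33*I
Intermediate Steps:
V = -9446 (V = -5 - 9441 = -9446)
d(n, B) = 11*B
(√(V - 12260) + d(-61, -49)) + (-15509 - 1*(-11627)) = (√(-9446 - 12260) + 11*(-49)) + (-15509 - 1*(-11627)) = (√(-21706) - 539) + (-15509 + 11627) = (I*√21706 - 539) - 3882 = (-539 + I*√21706) - 3882 = -4421 + I*√21706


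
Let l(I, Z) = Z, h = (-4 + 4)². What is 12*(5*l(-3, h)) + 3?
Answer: 3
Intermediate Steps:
h = 0 (h = 0² = 0)
12*(5*l(-3, h)) + 3 = 12*(5*0) + 3 = 12*0 + 3 = 0 + 3 = 3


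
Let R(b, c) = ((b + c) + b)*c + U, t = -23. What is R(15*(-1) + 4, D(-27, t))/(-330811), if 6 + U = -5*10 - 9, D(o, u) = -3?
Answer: -10/330811 ≈ -3.0229e-5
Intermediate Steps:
U = -65 (U = -6 + (-5*10 - 9) = -6 + (-50 - 9) = -6 - 59 = -65)
R(b, c) = -65 + c*(c + 2*b) (R(b, c) = ((b + c) + b)*c - 65 = (c + 2*b)*c - 65 = c*(c + 2*b) - 65 = -65 + c*(c + 2*b))
R(15*(-1) + 4, D(-27, t))/(-330811) = (-65 + (-3)² + 2*(15*(-1) + 4)*(-3))/(-330811) = (-65 + 9 + 2*(-15 + 4)*(-3))*(-1/330811) = (-65 + 9 + 2*(-11)*(-3))*(-1/330811) = (-65 + 9 + 66)*(-1/330811) = 10*(-1/330811) = -10/330811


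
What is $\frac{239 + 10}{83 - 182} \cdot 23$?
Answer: $- \frac{1909}{33} \approx -57.849$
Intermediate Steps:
$\frac{239 + 10}{83 - 182} \cdot 23 = \frac{249}{-99} \cdot 23 = 249 \left(- \frac{1}{99}\right) 23 = \left(- \frac{83}{33}\right) 23 = - \frac{1909}{33}$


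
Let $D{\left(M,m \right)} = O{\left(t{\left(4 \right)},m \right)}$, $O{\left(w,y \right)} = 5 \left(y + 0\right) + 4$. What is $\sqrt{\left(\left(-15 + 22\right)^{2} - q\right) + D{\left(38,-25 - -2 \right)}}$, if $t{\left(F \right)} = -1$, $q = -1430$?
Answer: $6 \sqrt{38} \approx 36.987$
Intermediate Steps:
$O{\left(w,y \right)} = 4 + 5 y$ ($O{\left(w,y \right)} = 5 y + 4 = 4 + 5 y$)
$D{\left(M,m \right)} = 4 + 5 m$
$\sqrt{\left(\left(-15 + 22\right)^{2} - q\right) + D{\left(38,-25 - -2 \right)}} = \sqrt{\left(\left(-15 + 22\right)^{2} - -1430\right) + \left(4 + 5 \left(-25 - -2\right)\right)} = \sqrt{\left(7^{2} + 1430\right) + \left(4 + 5 \left(-25 + 2\right)\right)} = \sqrt{\left(49 + 1430\right) + \left(4 + 5 \left(-23\right)\right)} = \sqrt{1479 + \left(4 - 115\right)} = \sqrt{1479 - 111} = \sqrt{1368} = 6 \sqrt{38}$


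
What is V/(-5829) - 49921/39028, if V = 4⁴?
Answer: -300980677/227494212 ≈ -1.3230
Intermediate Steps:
V = 256
V/(-5829) - 49921/39028 = 256/(-5829) - 49921/39028 = 256*(-1/5829) - 49921*1/39028 = -256/5829 - 49921/39028 = -300980677/227494212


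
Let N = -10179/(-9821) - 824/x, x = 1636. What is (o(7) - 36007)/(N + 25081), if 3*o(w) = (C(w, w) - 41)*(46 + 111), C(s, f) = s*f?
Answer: -428852477585/302241674982 ≈ -1.4189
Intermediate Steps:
C(s, f) = f*s
N = 2140085/4016789 (N = -10179/(-9821) - 824/1636 = -10179*(-1/9821) - 824*1/1636 = 10179/9821 - 206/409 = 2140085/4016789 ≈ 0.53279)
o(w) = -6437/3 + 157*w**2/3 (o(w) = ((w*w - 41)*(46 + 111))/3 = ((w**2 - 41)*157)/3 = ((-41 + w**2)*157)/3 = (-6437 + 157*w**2)/3 = -6437/3 + 157*w**2/3)
(o(7) - 36007)/(N + 25081) = ((-6437/3 + (157/3)*7**2) - 36007)/(2140085/4016789 + 25081) = ((-6437/3 + (157/3)*49) - 36007)/(100747224994/4016789) = ((-6437/3 + 7693/3) - 36007)*(4016789/100747224994) = (1256/3 - 36007)*(4016789/100747224994) = -106765/3*4016789/100747224994 = -428852477585/302241674982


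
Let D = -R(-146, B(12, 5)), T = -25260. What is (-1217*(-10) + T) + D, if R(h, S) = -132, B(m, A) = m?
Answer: -12958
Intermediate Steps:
D = 132 (D = -1*(-132) = 132)
(-1217*(-10) + T) + D = (-1217*(-10) - 25260) + 132 = (12170 - 25260) + 132 = -13090 + 132 = -12958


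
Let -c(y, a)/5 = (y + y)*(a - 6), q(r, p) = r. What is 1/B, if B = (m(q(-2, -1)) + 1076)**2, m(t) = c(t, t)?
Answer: 1/839056 ≈ 1.1918e-6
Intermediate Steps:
c(y, a) = -10*y*(-6 + a) (c(y, a) = -5*(y + y)*(a - 6) = -5*2*y*(-6 + a) = -10*y*(-6 + a))
m(t) = 10*t*(6 - t)
B = 839056 (B = (10*(-2)*(6 - 1*(-2)) + 1076)**2 = (10*(-2)*(6 + 2) + 1076)**2 = (10*(-2)*8 + 1076)**2 = (-160 + 1076)**2 = 916**2 = 839056)
1/B = 1/839056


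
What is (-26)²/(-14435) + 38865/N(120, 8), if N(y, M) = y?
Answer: 37395677/115480 ≈ 323.83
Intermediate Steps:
(-26)²/(-14435) + 38865/N(120, 8) = (-26)²/(-14435) + 38865/120 = 676*(-1/14435) + 38865*(1/120) = -676/14435 + 2591/8 = 37395677/115480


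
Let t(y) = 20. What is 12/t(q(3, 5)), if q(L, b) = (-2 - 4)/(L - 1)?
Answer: ⅗ ≈ 0.60000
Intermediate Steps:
q(L, b) = -6/(-1 + L)
12/t(q(3, 5)) = 12/20 = 12*(1/20) = ⅗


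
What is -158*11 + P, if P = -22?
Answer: -1760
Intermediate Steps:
-158*11 + P = -158*11 - 22 = -1738 - 22 = -1760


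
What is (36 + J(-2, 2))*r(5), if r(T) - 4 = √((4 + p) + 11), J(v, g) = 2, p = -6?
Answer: 266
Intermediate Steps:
r(T) = 7 (r(T) = 4 + √((4 - 6) + 11) = 4 + √(-2 + 11) = 4 + √9 = 4 + 3 = 7)
(36 + J(-2, 2))*r(5) = (36 + 2)*7 = 38*7 = 266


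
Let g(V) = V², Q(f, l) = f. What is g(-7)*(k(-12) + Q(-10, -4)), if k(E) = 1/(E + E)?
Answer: -11809/24 ≈ -492.04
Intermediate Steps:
k(E) = 1/(2*E)
g(-7)*(k(-12) + Q(-10, -4)) = (-7)²*((½)/(-12) - 10) = 49*((½)*(-1/12) - 10) = 49*(-1/24 - 10) = 49*(-241/24) = -11809/24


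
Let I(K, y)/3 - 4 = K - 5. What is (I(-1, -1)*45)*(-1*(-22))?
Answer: -5940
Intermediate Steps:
I(K, y) = -3 + 3*K (I(K, y) = 12 + 3*(K - 5) = 12 + 3*(-5 + K) = 12 + (-15 + 3*K) = -3 + 3*K)
(I(-1, -1)*45)*(-1*(-22)) = ((-3 + 3*(-1))*45)*(-1*(-22)) = ((-3 - 3)*45)*22 = -6*45*22 = -270*22 = -5940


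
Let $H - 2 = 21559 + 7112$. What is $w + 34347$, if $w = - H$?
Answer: $5674$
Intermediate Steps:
$H = 28673$ ($H = 2 + \left(21559 + 7112\right) = 2 + 28671 = 28673$)
$w = -28673$ ($w = \left(-1\right) 28673 = -28673$)
$w + 34347 = -28673 + 34347 = 5674$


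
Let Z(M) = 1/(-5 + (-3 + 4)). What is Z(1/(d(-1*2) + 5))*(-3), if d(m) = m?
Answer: ¾ ≈ 0.75000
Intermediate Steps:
Z(M) = -¼ (Z(M) = 1/(-5 + 1) = 1/(-4) = -¼)
Z(1/(d(-1*2) + 5))*(-3) = -¼*(-3) = ¾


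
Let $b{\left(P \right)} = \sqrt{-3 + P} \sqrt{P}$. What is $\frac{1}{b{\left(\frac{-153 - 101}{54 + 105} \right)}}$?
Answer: $- \frac{159 \sqrt{185674}}{185674} \approx -0.369$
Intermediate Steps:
$b{\left(P \right)} = \sqrt{P} \sqrt{-3 + P}$
$\frac{1}{b{\left(\frac{-153 - 101}{54 + 105} \right)}} = \frac{1}{\sqrt{\frac{-153 - 101}{54 + 105}} \sqrt{-3 + \frac{-153 - 101}{54 + 105}}} = \frac{1}{\sqrt{\frac{-153 - 101}{159}} \sqrt{-3 + \frac{-153 - 101}{159}}} = \frac{1}{\sqrt{\left(-153 - 101\right) \frac{1}{159}} \sqrt{-3 + \left(-153 - 101\right) \frac{1}{159}}} = \frac{1}{\sqrt{\left(-254\right) \frac{1}{159}} \sqrt{-3 - \frac{254}{159}}} = \frac{1}{\sqrt{- \frac{254}{159}} \sqrt{-3 - \frac{254}{159}}} = \frac{1}{\frac{i \sqrt{40386}}{159} \sqrt{- \frac{731}{159}}} = \frac{1}{\frac{i \sqrt{40386}}{159} \frac{i \sqrt{116229}}{159}} = \frac{1}{\left(- \frac{1}{159}\right) \sqrt{185674}} = - \frac{159 \sqrt{185674}}{185674}$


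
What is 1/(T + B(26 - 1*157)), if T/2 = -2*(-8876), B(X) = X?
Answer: 1/35373 ≈ 2.8270e-5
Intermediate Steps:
T = 35504 (T = 2*(-2*(-8876)) = 2*17752 = 35504)
1/(T + B(26 - 1*157)) = 1/(35504 + (26 - 1*157)) = 1/(35504 + (26 - 157)) = 1/(35504 - 131) = 1/35373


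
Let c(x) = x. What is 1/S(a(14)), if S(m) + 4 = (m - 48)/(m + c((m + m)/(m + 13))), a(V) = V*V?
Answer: -10339/33623 ≈ -0.30750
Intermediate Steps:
a(V) = V²
S(m) = -4 + (-48 + m)/(m + 2*m/(13 + m)) (S(m) = -4 + (m - 48)/(m + (m + m)/(m + 13)) = -4 + (-48 + m)/(m + (2*m)/(13 + m)) = -4 + (-48 + m)/(m + 2*m/(13 + m)))
1/S(a(14)) = 1/((-624 - 95*14² - 3*(14²)²)/((14²)*(15 + 14²))) = 1/((-624 - 95*196 - 3*196²)/(196*(15 + 196))) = 1/((1/196)*(-624 - 18620 - 3*38416)/211) = 1/((1/196)*(1/211)*(-624 - 18620 - 115248)) = 1/((1/196)*(1/211)*(-134492)) = 1/(-33623/10339) = -10339/33623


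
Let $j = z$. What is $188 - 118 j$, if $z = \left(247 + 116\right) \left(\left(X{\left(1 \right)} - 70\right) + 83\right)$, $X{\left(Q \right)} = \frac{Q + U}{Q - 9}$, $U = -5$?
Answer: $-578071$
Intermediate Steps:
$X{\left(Q \right)} = \frac{-5 + Q}{-9 + Q}$ ($X{\left(Q \right)} = \frac{Q - 5}{Q - 9} = \frac{-5 + Q}{-9 + Q}$)
$z = \frac{9801}{2}$ ($z = \left(247 + 116\right) \left(\left(\frac{-5 + 1}{-9 + 1} - 70\right) + 83\right) = 363 \left(\left(\frac{1}{-8} \left(-4\right) - 70\right) + 83\right) = 363 \left(\left(\left(- \frac{1}{8}\right) \left(-4\right) - 70\right) + 83\right) = 363 \left(\left(\frac{1}{2} - 70\right) + 83\right) = 363 \left(- \frac{139}{2} + 83\right) = 363 \cdot \frac{27}{2} = \frac{9801}{2} \approx 4900.5$)
$j = \frac{9801}{2} \approx 4900.5$
$188 - 118 j = 188 - 578259 = -578071$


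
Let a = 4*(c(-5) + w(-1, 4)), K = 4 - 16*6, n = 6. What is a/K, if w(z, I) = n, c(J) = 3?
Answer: -9/23 ≈ -0.39130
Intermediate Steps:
K = -92 (K = 4 - 96 = -92)
w(z, I) = 6
a = 36 (a = 4*(3 + 6) = 4*9 = 36)
a/K = 36/(-92) = 36*(-1/92) = -9/23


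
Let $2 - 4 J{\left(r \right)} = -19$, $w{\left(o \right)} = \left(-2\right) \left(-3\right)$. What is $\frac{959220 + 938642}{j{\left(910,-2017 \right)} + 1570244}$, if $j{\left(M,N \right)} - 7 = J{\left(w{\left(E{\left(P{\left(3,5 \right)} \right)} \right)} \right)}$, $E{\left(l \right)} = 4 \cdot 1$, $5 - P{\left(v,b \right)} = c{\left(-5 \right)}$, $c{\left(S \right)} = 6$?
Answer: $\frac{7591448}{6281025} \approx 1.2086$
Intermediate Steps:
$P{\left(v,b \right)} = -1$ ($P{\left(v,b \right)} = 5 - 6 = -1$)
$E{\left(l \right)} = 4$
$w{\left(o \right)} = 6$
$J{\left(r \right)} = \frac{21}{4}$ ($J{\left(r \right)} = \frac{1}{2} - - \frac{19}{4} = \frac{1}{2} + \frac{19}{4} = \frac{21}{4}$)
$j{\left(M,N \right)} = \frac{49}{4}$ ($j{\left(M,N \right)} = 7 + \frac{21}{4} = \frac{49}{4}$)
$\frac{959220 + 938642}{j{\left(910,-2017 \right)} + 1570244} = \frac{959220 + 938642}{\frac{49}{4} + 1570244} = \frac{1897862}{\frac{6281025}{4}} = 1897862 \cdot \frac{4}{6281025} = \frac{7591448}{6281025}$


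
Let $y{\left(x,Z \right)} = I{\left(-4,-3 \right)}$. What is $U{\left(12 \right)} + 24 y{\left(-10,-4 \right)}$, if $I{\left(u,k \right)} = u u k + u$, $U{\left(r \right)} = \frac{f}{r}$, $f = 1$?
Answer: $- \frac{14975}{12} \approx -1247.9$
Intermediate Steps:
$U{\left(r \right)} = \frac{1}{r}$ ($U{\left(r \right)} = 1 \frac{1}{r} = \frac{1}{r}$)
$I{\left(u,k \right)} = u + k u^{2}$ ($I{\left(u,k \right)} = u^{2} k + u = k u^{2} + u = u + k u^{2}$)
$y{\left(x,Z \right)} = -52$ ($y{\left(x,Z \right)} = - 4 \left(1 - -12\right) = - 4 \left(1 + 12\right) = \left(-4\right) 13 = -52$)
$U{\left(12 \right)} + 24 y{\left(-10,-4 \right)} = \frac{1}{12} + 24 \left(-52\right) = \frac{1}{12} - 1248 = - \frac{14975}{12}$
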